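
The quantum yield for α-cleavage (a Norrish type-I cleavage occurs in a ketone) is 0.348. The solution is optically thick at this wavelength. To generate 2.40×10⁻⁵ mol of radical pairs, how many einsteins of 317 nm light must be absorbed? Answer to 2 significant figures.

Photons that must be absorbed: 2.40×10⁻⁵ / 0.348 = 6.897×10⁻⁵ mol.

6.9×10⁻⁵ einstein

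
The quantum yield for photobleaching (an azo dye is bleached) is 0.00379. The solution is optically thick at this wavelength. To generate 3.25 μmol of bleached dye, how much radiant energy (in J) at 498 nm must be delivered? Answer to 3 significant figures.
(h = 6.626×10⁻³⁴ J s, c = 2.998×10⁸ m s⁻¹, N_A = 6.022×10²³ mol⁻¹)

206 J

Product: 3.25 μmol = 3.25×10⁻⁶ mol.
Photons that must be absorbed: 3.25×10⁻⁶ / 0.00379 = 8.575×10⁻⁴ mol.
Photon energy: hc/λ = 3.989×10⁻¹⁹ J; per mole, 2.402×10⁵ J mol⁻¹.
Energy required: 8.575×10⁻⁴ × 2.402×10⁵ = 206 J.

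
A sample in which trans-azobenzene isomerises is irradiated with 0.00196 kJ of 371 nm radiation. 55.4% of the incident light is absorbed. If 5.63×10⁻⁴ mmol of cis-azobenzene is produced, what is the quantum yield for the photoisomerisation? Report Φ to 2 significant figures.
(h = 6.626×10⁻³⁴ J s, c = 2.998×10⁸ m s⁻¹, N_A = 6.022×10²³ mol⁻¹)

Product: 5.63×10⁻⁴ mmol = 5.63×10⁻⁷ mol.
Photon energy at 371 nm: hc/λ = (6.626×10⁻³⁴)(2.998×10⁸)/(371×10⁻⁹) = 5.354×10⁻¹⁹ J.
Incident energy: 0.00196 kJ = 1.96 J.
Photons incident: 1.96 / 5.354×10⁻¹⁹ = 3.661×10¹⁸, i.e. 3.661×10¹⁸/6.022×10²³ = 6.079×10⁻⁶ mol.
Photons absorbed: 0.554 × 6.079×10⁻⁶ = 3.368×10⁻⁶ mol.
Φ = 5.63×10⁻⁷ mol / 3.368×10⁻⁶ mol photons = 0.17.

Φ = 0.17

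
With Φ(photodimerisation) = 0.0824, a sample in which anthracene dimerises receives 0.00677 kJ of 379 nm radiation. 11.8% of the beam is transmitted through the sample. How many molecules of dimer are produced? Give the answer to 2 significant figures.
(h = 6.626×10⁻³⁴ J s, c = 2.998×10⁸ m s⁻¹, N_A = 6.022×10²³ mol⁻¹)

9.4×10¹⁷ molecules

Photon energy at 379 nm: hc/λ = (6.626×10⁻³⁴)(2.998×10⁸)/(379×10⁻⁹) = 5.241×10⁻¹⁹ J.
Incident energy: 0.00677 kJ = 6.77 J.
Photons incident: 6.77 / 5.241×10⁻¹⁹ = 1.292×10¹⁹, i.e. 1.292×10¹⁹/6.022×10²³ = 2.145×10⁻⁵ mol.
Fraction absorbed: 1 − 11.8/100 = 0.8820.
Photons absorbed: 0.8820 × 2.145×10⁻⁵ = 1.892×10⁻⁵ mol.
Product: Φ × n_abs = 0.0824 × 1.892×10⁻⁵ = 1.559×10⁻⁶ mol.
As a count: 1.559×10⁻⁶ × 6.022×10²³ = 9.4×10¹⁷.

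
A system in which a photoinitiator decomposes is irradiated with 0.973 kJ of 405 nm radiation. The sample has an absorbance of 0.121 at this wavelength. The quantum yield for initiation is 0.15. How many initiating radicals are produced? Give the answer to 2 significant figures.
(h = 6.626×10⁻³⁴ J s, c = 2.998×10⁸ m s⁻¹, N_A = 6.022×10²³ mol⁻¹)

7.2×10¹⁹ initiating radicals

Photon energy at 405 nm: hc/λ = (6.626×10⁻³⁴)(2.998×10⁸)/(405×10⁻⁹) = 4.905×10⁻¹⁹ J.
Incident energy: 0.973 kJ = 973 J.
Photons incident: 973 / 4.905×10⁻¹⁹ = 1.984×10²¹, i.e. 1.984×10²¹/6.022×10²³ = 0.003295 mol.
Fraction absorbed: 1 − 10^(−0.121) = 0.2432.
Photons absorbed: 0.2432 × 0.003295 = 8.013×10⁻⁴ mol.
Product: Φ × n_abs = 0.15 × 8.013×10⁻⁴ = 1.202×10⁻⁴ mol.
As a count: 1.202×10⁻⁴ × 6.022×10²³ = 7.2×10¹⁹.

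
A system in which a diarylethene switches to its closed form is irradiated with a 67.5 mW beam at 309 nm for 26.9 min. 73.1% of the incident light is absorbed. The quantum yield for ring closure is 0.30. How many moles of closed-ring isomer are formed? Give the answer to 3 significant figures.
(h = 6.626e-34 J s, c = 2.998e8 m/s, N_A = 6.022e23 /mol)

6.17e-5 mol

Photon energy at 309 nm: hc/λ = (6.626e-34)(2.998e8)/(309e-9) = 6.429e-19 J.
Energy delivered: (67.5 mW)(1614 s) = 108.9 J.
Photons incident: 108.9 / 6.429e-19 = 1.694e20, i.e. 1.694e20/6.022e23 = 2.813e-4 mol.
Photons absorbed: 0.731 × 2.813e-4 = 2.056e-4 mol.
Product: Φ × n_abs = 0.30 × 2.056e-4 = 6.168e-5 mol.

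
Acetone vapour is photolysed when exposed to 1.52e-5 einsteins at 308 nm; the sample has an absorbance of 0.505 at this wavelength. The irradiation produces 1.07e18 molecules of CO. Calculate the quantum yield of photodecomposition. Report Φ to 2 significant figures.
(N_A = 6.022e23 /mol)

Φ = 0.17

Product: 1.07e18 / 6.022e23 = 1.777e-6 mol.
Fraction absorbed: 1 − 10^(−0.505) = 0.6874.
Photons absorbed: 0.6874 × 1.52e-5 = 1.045e-5 mol.
Φ = 1.777e-6 mol / 1.045e-5 mol photons = 0.17.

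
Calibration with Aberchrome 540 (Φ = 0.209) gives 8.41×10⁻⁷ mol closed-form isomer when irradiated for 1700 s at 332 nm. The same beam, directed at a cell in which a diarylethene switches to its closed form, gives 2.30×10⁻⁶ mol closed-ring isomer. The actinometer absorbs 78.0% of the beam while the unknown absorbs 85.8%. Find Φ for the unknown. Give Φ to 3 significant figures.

Photons absorbed by the actinometer: 8.41×10⁻⁷ / 0.209 = 4.024×10⁻⁶ mol.
Incident flux: 4.024×10⁻⁶ / 0.780 = 5.159×10⁻⁶ einstein.
Absorbed by unknown: 0.858 × 5.159×10⁻⁶ = 4.426×10⁻⁶ mol.
Φ(unknown) = 2.30×10⁻⁶ / 4.426×10⁻⁶ = 0.520.

Φ = 0.520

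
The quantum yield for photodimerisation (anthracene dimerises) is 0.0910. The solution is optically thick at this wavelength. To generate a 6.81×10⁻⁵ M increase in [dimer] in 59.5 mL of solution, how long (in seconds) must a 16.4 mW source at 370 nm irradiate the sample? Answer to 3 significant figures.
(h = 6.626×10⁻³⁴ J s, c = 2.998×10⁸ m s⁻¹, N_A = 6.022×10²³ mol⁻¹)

Product: (6.81×10⁻⁵ M)(0.0595 L) = 4.052×10⁻⁶ mol.
Photons that must be absorbed: 4.052×10⁻⁶ / 0.0910 = 4.453×10⁻⁵ mol.
Photon energy: hc/λ = 5.369×10⁻¹⁹ J; per mole, 3.233×10⁵ J mol⁻¹.
Energy required: 4.453×10⁻⁵ × 3.233×10⁵ = 14.40 J.
Time: 14.40 J / 0.0164 W = 878 s.

t ≈ 878 s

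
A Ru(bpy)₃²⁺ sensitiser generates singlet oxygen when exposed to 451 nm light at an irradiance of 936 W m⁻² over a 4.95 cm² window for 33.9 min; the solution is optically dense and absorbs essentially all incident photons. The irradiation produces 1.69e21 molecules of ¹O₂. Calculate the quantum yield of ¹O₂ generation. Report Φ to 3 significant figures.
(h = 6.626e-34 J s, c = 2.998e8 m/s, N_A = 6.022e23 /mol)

Product: 1.69e21 / 6.022e23 = 0.002806 mol.
Photon energy at 451 nm: hc/λ = (6.626e-34)(2.998e8)/(451e-9) = 4.405e-19 J.
Energy delivered: (936 W m⁻²)(4.95e-4 m²)(2034 s) = 942.4 J.
Photons incident: 942.4 / 4.405e-19 = 2.139e21, i.e. 2.139e21/6.022e23 = 0.003552 mol.
Φ = 0.002806 mol / 0.003552 mol photons = 0.790.

Φ = 0.790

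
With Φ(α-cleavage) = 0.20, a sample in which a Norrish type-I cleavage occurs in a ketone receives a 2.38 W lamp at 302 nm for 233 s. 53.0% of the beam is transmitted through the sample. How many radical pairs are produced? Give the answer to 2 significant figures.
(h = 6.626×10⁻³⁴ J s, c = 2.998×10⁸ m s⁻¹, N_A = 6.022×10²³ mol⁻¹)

7.9×10¹⁹ radical pairs

Photon energy at 302 nm: hc/λ = (6.626×10⁻³⁴)(2.998×10⁸)/(302×10⁻⁹) = 6.578×10⁻¹⁹ J.
Energy delivered: (2.38 W)(233 s) = 554.5 J.
Photons incident: 554.5 / 6.578×10⁻¹⁹ = 8.430×10²⁰, i.e. 8.430×10²⁰/6.022×10²³ = 0.001400 mol.
Fraction absorbed: 1 − 53.0/100 = 0.4700.
Photons absorbed: 0.4700 × 0.001400 = 6.580×10⁻⁴ mol.
Product: Φ × n_abs = 0.20 × 6.580×10⁻⁴ = 1.316×10⁻⁴ mol.
As a count: 1.316×10⁻⁴ × 6.022×10²³ = 7.9×10¹⁹.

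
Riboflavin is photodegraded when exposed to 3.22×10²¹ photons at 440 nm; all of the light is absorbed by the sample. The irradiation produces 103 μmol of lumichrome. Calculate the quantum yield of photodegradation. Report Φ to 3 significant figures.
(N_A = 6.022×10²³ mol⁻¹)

Product: 103 μmol = 1.03×10⁻⁴ mol.
Moles of photons: 3.22×10²¹ / 6.022×10²³ = 0.005347 mol.
Φ = 1.03×10⁻⁴ mol / 0.005347 mol photons = 0.0193.

Φ = 0.0193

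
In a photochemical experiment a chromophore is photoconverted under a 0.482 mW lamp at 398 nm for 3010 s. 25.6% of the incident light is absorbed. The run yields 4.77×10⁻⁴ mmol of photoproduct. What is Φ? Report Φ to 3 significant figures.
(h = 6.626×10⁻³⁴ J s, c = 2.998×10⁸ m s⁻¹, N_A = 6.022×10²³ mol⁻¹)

Φ = 0.386

Product: 4.77×10⁻⁴ mmol = 4.77×10⁻⁷ mol.
Photon energy at 398 nm: hc/λ = (6.626×10⁻³⁴)(2.998×10⁸)/(398×10⁻⁹) = 4.991×10⁻¹⁹ J.
Energy delivered: (0.482 mW)(3010 s) = 1.451 J.
Photons incident: 1.451 / 4.991×10⁻¹⁹ = 2.907×10¹⁸, i.e. 2.907×10¹⁸/6.022×10²³ = 4.827×10⁻⁶ mol.
Photons absorbed: 0.256 × 4.827×10⁻⁶ = 1.236×10⁻⁶ mol.
Φ = 4.77×10⁻⁷ mol / 1.236×10⁻⁶ mol photons = 0.386.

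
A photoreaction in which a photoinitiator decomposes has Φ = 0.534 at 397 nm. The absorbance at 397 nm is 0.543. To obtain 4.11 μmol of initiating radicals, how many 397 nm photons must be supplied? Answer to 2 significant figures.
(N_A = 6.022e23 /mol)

Product: 4.11 μmol = 4.11e-6 mol.
Photons that must be absorbed: 4.11e-6 / 0.534 = 7.697e-6 mol.
Fraction absorbed: 1 − 10^(−0.543) = 0.7136.
Incident photons needed: 7.697e-6 / 0.7136 = 1.079e-5 mol.
Photon count: 1.079e-5 × 6.022e23 = 6.5e18.

6.5e18 photons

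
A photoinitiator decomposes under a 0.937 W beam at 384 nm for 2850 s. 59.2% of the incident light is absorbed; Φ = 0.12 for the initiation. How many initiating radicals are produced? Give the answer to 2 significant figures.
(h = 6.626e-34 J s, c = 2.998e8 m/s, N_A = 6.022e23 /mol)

Photon energy at 384 nm: hc/λ = (6.626e-34)(2.998e8)/(384e-9) = 5.173e-19 J.
Energy delivered: (0.937 W)(2850 s) = 2670 J.
Photons incident: 2670 / 5.173e-19 = 5.161e21, i.e. 5.161e21/6.022e23 = 0.008570 mol.
Photons absorbed: 0.592 × 0.008570 = 0.005073 mol.
Product: Φ × n_abs = 0.12 × 0.005073 = 6.088e-4 mol.
As a count: 6.088e-4 × 6.022e23 = 3.7e20.

3.7e20 initiating radicals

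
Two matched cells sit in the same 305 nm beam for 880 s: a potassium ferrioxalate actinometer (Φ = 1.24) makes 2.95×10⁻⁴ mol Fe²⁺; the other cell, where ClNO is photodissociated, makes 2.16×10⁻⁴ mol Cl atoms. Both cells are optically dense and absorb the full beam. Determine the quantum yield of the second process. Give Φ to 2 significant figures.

Photons absorbed by the actinometer: 2.95×10⁻⁴ / 1.24 = 2.379×10⁻⁴ mol.
Φ(unknown) = 2.16×10⁻⁴ / 2.379×10⁻⁴ = 0.91.

Φ = 0.91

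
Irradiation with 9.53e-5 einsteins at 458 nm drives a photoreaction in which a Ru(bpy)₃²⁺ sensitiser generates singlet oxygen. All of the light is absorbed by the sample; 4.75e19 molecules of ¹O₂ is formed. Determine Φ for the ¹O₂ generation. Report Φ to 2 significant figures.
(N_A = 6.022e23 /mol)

Φ = 0.83

Product: 4.75e19 / 6.022e23 = 7.888e-5 mol.
Φ = 7.888e-5 mol / 9.53e-5 mol photons = 0.83.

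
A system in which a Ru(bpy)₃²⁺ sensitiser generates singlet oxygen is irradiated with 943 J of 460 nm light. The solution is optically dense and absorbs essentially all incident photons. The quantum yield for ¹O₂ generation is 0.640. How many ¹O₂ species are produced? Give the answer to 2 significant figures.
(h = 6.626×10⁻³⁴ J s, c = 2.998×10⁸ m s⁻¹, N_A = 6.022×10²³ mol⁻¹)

1.4×10²¹ species

Photon energy at 460 nm: hc/λ = (6.626×10⁻³⁴)(2.998×10⁸)/(460×10⁻⁹) = 4.318×10⁻¹⁹ J.
Photons incident: 943 / 4.318×10⁻¹⁹ = 2.184×10²¹, i.e. 2.184×10²¹/6.022×10²³ = 0.003627 mol.
Product: Φ × n_abs = 0.640 × 0.003627 = 0.002321 mol.
As a count: 0.002321 × 6.022×10²³ = 1.4×10²¹.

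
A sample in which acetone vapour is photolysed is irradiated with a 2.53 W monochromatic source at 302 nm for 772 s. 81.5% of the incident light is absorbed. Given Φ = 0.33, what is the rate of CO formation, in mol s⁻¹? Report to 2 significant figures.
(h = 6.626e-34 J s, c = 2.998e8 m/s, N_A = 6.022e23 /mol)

Photon energy at 302 nm: hc/λ = (6.626e-34)(2.998e8)/(302e-9) = 6.578e-19 J.
Energy delivered: (2.53 W)(772 s) = 1953 J.
Photons incident: 1953 / 6.578e-19 = 2.969e21, i.e. 2.969e21/6.022e23 = 0.004930 mol.
Photons absorbed: 0.815 × 0.004930 = 0.004018 mol.
Product formed: 0.33 × 0.004018 = 0.001326 mol.
Rate: 0.001326 / 772 s = 1.7e-6 mol s⁻¹.

1.7e-6 mol s⁻¹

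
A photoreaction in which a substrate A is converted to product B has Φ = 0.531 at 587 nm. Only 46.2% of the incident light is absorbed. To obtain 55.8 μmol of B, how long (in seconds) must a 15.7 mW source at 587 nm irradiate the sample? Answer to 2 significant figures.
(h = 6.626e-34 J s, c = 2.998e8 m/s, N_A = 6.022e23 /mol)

Product: 55.8 μmol = 5.58e-5 mol.
Photons that must be absorbed: 5.58e-5 / 0.531 = 1.051e-4 mol.
Incident photons needed: 1.051e-4 / 0.462 = 2.275e-4 mol.
Photon energy: hc/λ = 3.384e-19 J; per mole, 2.038e5 J mol⁻¹.
Energy required: 2.275e-4 × 2.038e5 = 46.36 J.
Time: 46.36 J / 0.0157 W = 3000 s.

t ≈ 3000 s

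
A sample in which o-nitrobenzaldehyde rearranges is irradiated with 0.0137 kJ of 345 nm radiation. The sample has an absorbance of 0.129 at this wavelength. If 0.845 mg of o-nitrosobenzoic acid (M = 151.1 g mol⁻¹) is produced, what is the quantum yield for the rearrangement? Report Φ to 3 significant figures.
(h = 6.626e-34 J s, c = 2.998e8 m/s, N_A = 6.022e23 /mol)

Φ = 0.551

Product: 0.845 mg / 151.1 g mol⁻¹ = 5.592e-6 mol.
Photon energy at 345 nm: hc/λ = (6.626e-34)(2.998e8)/(345e-9) = 5.758e-19 J.
Incident energy: 0.0137 kJ = 13.7 J.
Photons incident: 13.7 / 5.758e-19 = 2.379e19, i.e. 2.379e19/6.022e23 = 3.951e-5 mol.
Fraction absorbed: 1 − 10^(−0.129) = 0.2570.
Photons absorbed: 0.2570 × 3.951e-5 = 1.015e-5 mol.
Φ = 5.592e-6 mol / 1.015e-5 mol photons = 0.551.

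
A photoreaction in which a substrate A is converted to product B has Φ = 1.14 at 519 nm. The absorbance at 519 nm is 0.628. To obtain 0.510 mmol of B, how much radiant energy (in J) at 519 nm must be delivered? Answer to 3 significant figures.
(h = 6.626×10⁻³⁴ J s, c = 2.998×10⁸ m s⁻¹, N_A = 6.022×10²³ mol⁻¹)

135 J

Product: 0.510 mmol = 5.10×10⁻⁴ mol.
Photons that must be absorbed: 5.10×10⁻⁴ / 1.14 = 4.474×10⁻⁴ mol.
Fraction absorbed: 1 − 10^(−0.628) = 0.7645.
Incident photons needed: 4.474×10⁻⁴ / 0.7645 = 5.852×10⁻⁴ mol.
Photon energy: hc/λ = 3.828×10⁻¹⁹ J; per mole, 2.305×10⁵ J mol⁻¹.
Energy required: 5.852×10⁻⁴ × 2.305×10⁵ = 135 J.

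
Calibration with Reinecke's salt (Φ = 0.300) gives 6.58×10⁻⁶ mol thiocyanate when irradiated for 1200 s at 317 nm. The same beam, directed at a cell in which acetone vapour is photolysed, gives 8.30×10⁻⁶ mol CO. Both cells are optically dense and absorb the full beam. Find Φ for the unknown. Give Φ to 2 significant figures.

Φ = 0.38

Photons absorbed by the actinometer: 6.58×10⁻⁶ / 0.300 = 2.193×10⁻⁵ mol.
Φ(unknown) = 8.30×10⁻⁶ / 2.193×10⁻⁵ = 0.38.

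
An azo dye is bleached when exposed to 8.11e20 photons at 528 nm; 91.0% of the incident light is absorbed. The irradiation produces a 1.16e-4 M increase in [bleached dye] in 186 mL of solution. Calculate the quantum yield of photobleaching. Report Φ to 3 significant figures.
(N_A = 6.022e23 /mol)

Product: (1.16e-4 M)(0.186 L) = 2.158e-5 mol.
Moles of photons: 8.11e20 / 6.022e23 = 0.001347 mol.
Photons absorbed: 0.910 × 0.001347 = 0.001226 mol.
Φ = 2.158e-5 mol / 0.001226 mol photons = 0.0176.

Φ = 0.0176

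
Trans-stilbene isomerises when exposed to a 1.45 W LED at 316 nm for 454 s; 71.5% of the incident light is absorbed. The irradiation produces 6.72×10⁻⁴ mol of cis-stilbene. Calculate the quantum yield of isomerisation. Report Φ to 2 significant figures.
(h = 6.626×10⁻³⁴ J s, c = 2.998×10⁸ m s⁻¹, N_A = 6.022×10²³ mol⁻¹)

Photon energy at 316 nm: hc/λ = (6.626×10⁻³⁴)(2.998×10⁸)/(316×10⁻⁹) = 6.286×10⁻¹⁹ J.
Energy delivered: (1.45 W)(454 s) = 658.3 J.
Photons incident: 658.3 / 6.286×10⁻¹⁹ = 1.047×10²¹, i.e. 1.047×10²¹/6.022×10²³ = 0.001739 mol.
Photons absorbed: 0.715 × 0.001739 = 0.001243 mol.
Φ = 6.72×10⁻⁴ mol / 0.001243 mol photons = 0.54.

Φ = 0.54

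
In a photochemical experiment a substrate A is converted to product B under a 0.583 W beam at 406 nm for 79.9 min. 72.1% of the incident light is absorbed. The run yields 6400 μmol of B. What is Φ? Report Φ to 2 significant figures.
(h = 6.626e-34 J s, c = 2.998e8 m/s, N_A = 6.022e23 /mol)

Φ = 0.94

Product: 6400 μmol = 0.00640 mol.
Photon energy at 406 nm: hc/λ = (6.626e-34)(2.998e8)/(406e-9) = 4.893e-19 J.
Energy delivered: (0.583 W)(4794 s) = 2795 J.
Photons incident: 2795 / 4.893e-19 = 5.712e21, i.e. 5.712e21/6.022e23 = 0.009485 mol.
Photons absorbed: 0.721 × 0.009485 = 0.006839 mol.
Φ = 0.00640 mol / 0.006839 mol photons = 0.94.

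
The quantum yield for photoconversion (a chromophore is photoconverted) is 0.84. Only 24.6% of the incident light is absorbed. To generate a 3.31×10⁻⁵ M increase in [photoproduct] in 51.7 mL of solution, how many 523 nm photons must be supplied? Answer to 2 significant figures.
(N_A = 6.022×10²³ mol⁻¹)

Product: (3.31×10⁻⁵ M)(0.0517 L) = 1.711×10⁻⁶ mol.
Photons that must be absorbed: 1.711×10⁻⁶ / 0.84 = 2.037×10⁻⁶ mol.
Incident photons needed: 2.037×10⁻⁶ / 0.246 = 8.280×10⁻⁶ mol.
Photon count: 8.280×10⁻⁶ × 6.022×10²³ = 5.0×10¹⁸.

5.0×10¹⁸ photons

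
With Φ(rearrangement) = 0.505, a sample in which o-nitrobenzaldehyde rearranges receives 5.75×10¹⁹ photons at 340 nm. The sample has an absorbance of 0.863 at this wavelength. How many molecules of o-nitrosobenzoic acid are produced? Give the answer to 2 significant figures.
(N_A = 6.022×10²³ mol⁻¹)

2.5×10¹⁹ molecules

Moles of photons: 5.75×10¹⁹ / 6.022×10²³ = 9.548×10⁻⁵ mol.
Fraction absorbed: 1 − 10^(−0.863) = 0.8629.
Photons absorbed: 0.8629 × 9.548×10⁻⁵ = 8.239×10⁻⁵ mol.
Product: Φ × n_abs = 0.505 × 8.239×10⁻⁵ = 4.161×10⁻⁵ mol.
As a count: 4.161×10⁻⁵ × 6.022×10²³ = 2.5×10¹⁹.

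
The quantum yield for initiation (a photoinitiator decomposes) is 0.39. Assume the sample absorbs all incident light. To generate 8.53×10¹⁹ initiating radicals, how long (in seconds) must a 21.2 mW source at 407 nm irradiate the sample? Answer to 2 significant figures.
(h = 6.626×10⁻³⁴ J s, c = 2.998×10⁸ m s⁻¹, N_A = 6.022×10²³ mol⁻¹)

t ≈ 5000 s

Product: 8.53×10¹⁹ / 6.022×10²³ = 1.416×10⁻⁴ mol.
Photons that must be absorbed: 1.416×10⁻⁴ / 0.39 = 3.631×10⁻⁴ mol.
Photon energy: hc/λ = 4.881×10⁻¹⁹ J; per mole, 2.939×10⁵ J mol⁻¹.
Energy required: 3.631×10⁻⁴ × 2.939×10⁵ = 106.7 J.
Time: 106.7 J / 0.0212 W = 5000 s.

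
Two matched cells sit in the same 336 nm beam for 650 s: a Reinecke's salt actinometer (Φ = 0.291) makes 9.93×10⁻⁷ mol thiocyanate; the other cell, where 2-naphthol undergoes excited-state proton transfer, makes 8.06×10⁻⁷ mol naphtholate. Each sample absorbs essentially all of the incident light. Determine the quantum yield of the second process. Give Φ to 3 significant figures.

Φ = 0.236

Photons absorbed by the actinometer: 9.93×10⁻⁷ / 0.291 = 3.412×10⁻⁶ mol.
Φ(unknown) = 8.06×10⁻⁷ / 3.412×10⁻⁶ = 0.236.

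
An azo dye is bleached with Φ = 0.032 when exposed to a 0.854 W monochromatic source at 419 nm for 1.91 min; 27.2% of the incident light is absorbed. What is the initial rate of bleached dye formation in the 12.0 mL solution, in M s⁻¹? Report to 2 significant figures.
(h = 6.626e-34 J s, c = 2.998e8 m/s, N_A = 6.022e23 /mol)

Photon energy at 419 nm: hc/λ = (6.626e-34)(2.998e8)/(419e-9) = 4.741e-19 J.
Energy delivered: (0.854 W)(114.6 s) = 97.87 J.
Photons incident: 97.87 / 4.741e-19 = 2.064e20, i.e. 2.064e20/6.022e23 = 3.427e-4 mol.
Photons absorbed: 0.272 × 3.427e-4 = 9.321e-5 mol.
Product formed: 0.032 × 9.321e-5 = 2.983e-6 mol.
Rate: 2.983e-6 mol / (114.6 s × 0.012 L) = 2.2e-6 M s⁻¹.

2.2e-6 M s⁻¹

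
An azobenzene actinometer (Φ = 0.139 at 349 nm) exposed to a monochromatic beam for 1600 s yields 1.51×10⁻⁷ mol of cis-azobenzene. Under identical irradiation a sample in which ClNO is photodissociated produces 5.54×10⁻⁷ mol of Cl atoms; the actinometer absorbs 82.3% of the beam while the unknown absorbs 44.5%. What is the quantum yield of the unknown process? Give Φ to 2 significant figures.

Photons absorbed by the actinometer: 1.51×10⁻⁷ / 0.139 = 1.086×10⁻⁶ mol.
Incident flux: 1.086×10⁻⁶ / 0.823 = 1.320×10⁻⁶ einstein.
Absorbed by unknown: 0.445 × 1.320×10⁻⁶ = 5.874×10⁻⁷ mol.
Φ(unknown) = 5.54×10⁻⁷ / 5.874×10⁻⁷ = 0.94.

Φ = 0.94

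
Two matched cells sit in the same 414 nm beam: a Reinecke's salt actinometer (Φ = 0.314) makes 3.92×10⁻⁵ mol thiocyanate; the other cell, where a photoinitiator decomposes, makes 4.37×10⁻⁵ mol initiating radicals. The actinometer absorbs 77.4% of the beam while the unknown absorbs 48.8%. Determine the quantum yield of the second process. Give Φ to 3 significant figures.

Φ = 0.555

Photons absorbed by the actinometer: 3.92×10⁻⁵ / 0.314 = 1.248×10⁻⁴ mol.
Incident flux: 1.248×10⁻⁴ / 0.774 = 1.612×10⁻⁴ einstein.
Absorbed by unknown: 0.488 × 1.612×10⁻⁴ = 7.867×10⁻⁵ mol.
Φ(unknown) = 4.37×10⁻⁵ / 7.867×10⁻⁵ = 0.555.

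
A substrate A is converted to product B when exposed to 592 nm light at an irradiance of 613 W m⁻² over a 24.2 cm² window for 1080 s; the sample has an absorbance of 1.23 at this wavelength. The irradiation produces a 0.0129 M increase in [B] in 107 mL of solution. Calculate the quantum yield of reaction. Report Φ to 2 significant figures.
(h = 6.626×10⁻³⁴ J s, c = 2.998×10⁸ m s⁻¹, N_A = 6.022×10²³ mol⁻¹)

Φ = 0.18

Product: (0.0129 M)(0.107 L) = 0.001380 mol.
Photon energy at 592 nm: hc/λ = (6.626×10⁻³⁴)(2.998×10⁸)/(592×10⁻⁹) = 3.356×10⁻¹⁹ J.
Energy delivered: (613 W m⁻²)(24.2×10⁻⁴ m²)(1080 s) = 1602 J.
Photons incident: 1602 / 3.356×10⁻¹⁹ = 4.774×10²¹, i.e. 4.774×10²¹/6.022×10²³ = 0.007928 mol.
Fraction absorbed: 1 − 10^(−1.23) = 0.9411.
Photons absorbed: 0.9411 × 0.007928 = 0.007461 mol.
Φ = 0.001380 mol / 0.007461 mol photons = 0.18.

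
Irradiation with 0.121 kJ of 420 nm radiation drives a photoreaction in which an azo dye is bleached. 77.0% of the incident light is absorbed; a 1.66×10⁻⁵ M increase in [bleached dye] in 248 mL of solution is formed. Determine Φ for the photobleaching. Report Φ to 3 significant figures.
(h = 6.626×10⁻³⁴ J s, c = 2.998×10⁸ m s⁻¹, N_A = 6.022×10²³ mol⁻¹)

Product: (1.66×10⁻⁵ M)(0.248 L) = 4.117×10⁻⁶ mol.
Photon energy at 420 nm: hc/λ = (6.626×10⁻³⁴)(2.998×10⁸)/(420×10⁻⁹) = 4.730×10⁻¹⁹ J.
Incident energy: 0.121 kJ = 121 J.
Photons incident: 121 / 4.730×10⁻¹⁹ = 2.558×10²⁰, i.e. 2.558×10²⁰/6.022×10²³ = 4.248×10⁻⁴ mol.
Photons absorbed: 0.770 × 4.248×10⁻⁴ = 3.271×10⁻⁴ mol.
Φ = 4.117×10⁻⁶ mol / 3.271×10⁻⁴ mol photons = 0.0126.

Φ = 0.0126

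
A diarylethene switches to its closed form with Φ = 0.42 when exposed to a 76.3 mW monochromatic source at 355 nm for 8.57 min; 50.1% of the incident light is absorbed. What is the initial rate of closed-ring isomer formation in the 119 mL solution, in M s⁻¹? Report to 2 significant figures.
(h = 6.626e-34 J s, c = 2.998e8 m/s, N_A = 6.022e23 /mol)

Photon energy at 355 nm: hc/λ = (6.626e-34)(2.998e8)/(355e-9) = 5.596e-19 J.
Energy delivered: (76.3 mW)(514.2 s) = 39.23 J.
Photons incident: 39.23 / 5.596e-19 = 7.010e19, i.e. 7.010e19/6.022e23 = 1.164e-4 mol.
Photons absorbed: 0.501 × 1.164e-4 = 5.832e-5 mol.
Product formed: 0.42 × 5.832e-5 = 2.449e-5 mol.
Rate: 2.449e-5 mol / (514.2 s × 0.119 L) = 4.0e-7 M s⁻¹.

4.0e-7 M s⁻¹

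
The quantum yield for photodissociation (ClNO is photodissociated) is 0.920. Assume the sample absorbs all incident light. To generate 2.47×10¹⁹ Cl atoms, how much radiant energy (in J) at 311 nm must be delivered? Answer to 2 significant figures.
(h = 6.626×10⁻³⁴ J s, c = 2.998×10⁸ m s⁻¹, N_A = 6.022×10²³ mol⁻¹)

Product: 2.47×10¹⁹ / 6.022×10²³ = 4.102×10⁻⁵ mol.
Photons that must be absorbed: 4.102×10⁻⁵ / 0.920 = 4.459×10⁻⁵ mol.
Photon energy: hc/λ = 6.387×10⁻¹⁹ J; per mole, 3.846×10⁵ J mol⁻¹.
Energy required: 4.459×10⁻⁵ × 3.846×10⁵ = 17 J.

17 J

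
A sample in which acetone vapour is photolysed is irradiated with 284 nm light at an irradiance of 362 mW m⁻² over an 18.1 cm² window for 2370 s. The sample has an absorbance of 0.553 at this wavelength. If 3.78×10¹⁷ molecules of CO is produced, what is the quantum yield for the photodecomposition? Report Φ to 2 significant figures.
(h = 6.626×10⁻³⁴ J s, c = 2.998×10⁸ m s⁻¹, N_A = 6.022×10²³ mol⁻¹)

Product: 3.78×10¹⁷ / 6.022×10²³ = 6.277×10⁻⁷ mol.
Photon energy at 284 nm: hc/λ = (6.626×10⁻³⁴)(2.998×10⁸)/(284×10⁻⁹) = 6.995×10⁻¹⁹ J.
Energy delivered: (362 mW m⁻²)(18.1×10⁻⁴ m²)(2370 s) = 1.553 J.
Photons incident: 1.553 / 6.995×10⁻¹⁹ = 2.220×10¹⁸, i.e. 2.220×10¹⁸/6.022×10²³ = 3.686×10⁻⁶ mol.
Fraction absorbed: 1 − 10^(−0.553) = 0.7201.
Photons absorbed: 0.7201 × 3.686×10⁻⁶ = 2.654×10⁻⁶ mol.
Φ = 6.277×10⁻⁷ mol / 2.654×10⁻⁶ mol photons = 0.24.

Φ = 0.24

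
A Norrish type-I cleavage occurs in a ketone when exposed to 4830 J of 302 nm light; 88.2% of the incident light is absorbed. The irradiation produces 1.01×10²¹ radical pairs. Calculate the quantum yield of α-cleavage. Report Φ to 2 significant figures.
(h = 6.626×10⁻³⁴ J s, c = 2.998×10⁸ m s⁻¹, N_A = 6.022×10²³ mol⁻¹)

Product: 1.01×10²¹ / 6.022×10²³ = 0.001677 mol.
Photon energy at 302 nm: hc/λ = (6.626×10⁻³⁴)(2.998×10⁸)/(302×10⁻⁹) = 6.578×10⁻¹⁹ J.
Photons incident: 4830 / 6.578×10⁻¹⁹ = 7.343×10²¹, i.e. 7.343×10²¹/6.022×10²³ = 0.01219 mol.
Photons absorbed: 0.882 × 0.01219 = 0.01075 mol.
Φ = 0.001677 mol / 0.01075 mol photons = 0.16.

Φ = 0.16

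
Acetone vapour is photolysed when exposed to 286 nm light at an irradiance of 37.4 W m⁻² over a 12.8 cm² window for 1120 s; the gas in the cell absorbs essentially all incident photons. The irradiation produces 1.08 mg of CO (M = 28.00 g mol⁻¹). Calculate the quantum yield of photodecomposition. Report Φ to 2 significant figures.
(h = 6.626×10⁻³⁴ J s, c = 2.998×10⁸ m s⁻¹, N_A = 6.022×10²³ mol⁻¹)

Φ = 0.30

Product: 1.08 mg / 28.00 g mol⁻¹ = 3.857×10⁻⁵ mol.
Photon energy at 286 nm: hc/λ = (6.626×10⁻³⁴)(2.998×10⁸)/(286×10⁻⁹) = 6.946×10⁻¹⁹ J.
Energy delivered: (37.4 W m⁻²)(12.8×10⁻⁴ m²)(1120 s) = 53.62 J.
Photons incident: 53.62 / 6.946×10⁻¹⁹ = 7.720×10¹⁹, i.e. 7.720×10¹⁹/6.022×10²³ = 1.282×10⁻⁴ mol.
Φ = 3.857×10⁻⁵ mol / 1.282×10⁻⁴ mol photons = 0.30.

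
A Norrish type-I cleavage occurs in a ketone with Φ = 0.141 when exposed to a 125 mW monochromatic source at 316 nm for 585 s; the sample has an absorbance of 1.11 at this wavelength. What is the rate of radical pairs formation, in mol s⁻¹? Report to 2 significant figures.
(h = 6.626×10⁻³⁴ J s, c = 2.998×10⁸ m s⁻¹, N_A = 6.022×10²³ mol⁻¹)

4.3×10⁻⁸ mol s⁻¹

Photon energy at 316 nm: hc/λ = (6.626×10⁻³⁴)(2.998×10⁸)/(316×10⁻⁹) = 6.286×10⁻¹⁹ J.
Energy delivered: (125 mW)(585 s) = 73.13 J.
Photons incident: 73.13 / 6.286×10⁻¹⁹ = 1.163×10²⁰, i.e. 1.163×10²⁰/6.022×10²³ = 1.931×10⁻⁴ mol.
Fraction absorbed: 1 − 10^(−1.11) = 0.9224.
Photons absorbed: 0.9224 × 1.931×10⁻⁴ = 1.781×10⁻⁴ mol.
Product formed: 0.141 × 1.781×10⁻⁴ = 2.511×10⁻⁵ mol.
Rate: 2.511×10⁻⁵ / 585 s = 4.3×10⁻⁸ mol s⁻¹.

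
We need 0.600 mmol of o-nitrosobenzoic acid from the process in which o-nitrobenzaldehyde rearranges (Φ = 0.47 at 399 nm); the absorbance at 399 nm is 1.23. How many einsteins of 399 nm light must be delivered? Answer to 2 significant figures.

Product: 0.600 mmol = 6.00e-4 mol.
Photons that must be absorbed: 6.00e-4 / 0.47 = 0.001277 mol.
Fraction absorbed: 1 − 10^(−1.23) = 0.9411.
Incident photons needed: 0.001277 / 0.9411 = 0.001357 mol.

0.0014 einstein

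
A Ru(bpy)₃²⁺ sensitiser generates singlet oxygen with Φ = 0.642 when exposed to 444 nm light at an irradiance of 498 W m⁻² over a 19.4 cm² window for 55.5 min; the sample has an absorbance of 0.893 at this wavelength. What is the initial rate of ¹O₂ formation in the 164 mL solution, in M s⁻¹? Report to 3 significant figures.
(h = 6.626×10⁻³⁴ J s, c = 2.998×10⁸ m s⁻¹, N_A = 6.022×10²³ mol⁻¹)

Photon energy at 444 nm: hc/λ = (6.626×10⁻³⁴)(2.998×10⁸)/(444×10⁻⁹) = 4.474×10⁻¹⁹ J.
Energy delivered: (498 W m⁻²)(19.4×10⁻⁴ m²)(3330 s) = 3217 J.
Photons incident: 3217 / 4.474×10⁻¹⁹ = 7.190×10²¹, i.e. 7.190×10²¹/6.022×10²³ = 0.01194 mol.
Fraction absorbed: 1 − 10^(−0.893) = 0.8721.
Photons absorbed: 0.8721 × 0.01194 = 0.01041 mol.
Product formed: 0.642 × 0.01041 = 0.006683 mol.
Rate: 0.006683 mol / (3330 s × 0.164 L) = 1.22×10⁻⁵ M s⁻¹.

1.22×10⁻⁵ M s⁻¹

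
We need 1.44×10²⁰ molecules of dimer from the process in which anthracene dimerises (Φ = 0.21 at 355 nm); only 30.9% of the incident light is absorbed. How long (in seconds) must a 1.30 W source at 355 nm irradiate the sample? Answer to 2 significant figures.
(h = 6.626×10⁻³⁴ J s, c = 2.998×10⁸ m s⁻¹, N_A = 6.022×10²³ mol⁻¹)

t ≈ 960 s

Product: 1.44×10²⁰ / 6.022×10²³ = 2.391×10⁻⁴ mol.
Photons that must be absorbed: 2.391×10⁻⁴ / 0.21 = 0.001139 mol.
Incident photons needed: 0.001139 / 0.309 = 0.003686 mol.
Photon energy: hc/λ = 5.596×10⁻¹⁹ J; per mole, 3.370×10⁵ J mol⁻¹.
Energy required: 0.003686 × 3.370×10⁵ = 1242 J.
Time: 1242 J / 1.3 W = 960 s.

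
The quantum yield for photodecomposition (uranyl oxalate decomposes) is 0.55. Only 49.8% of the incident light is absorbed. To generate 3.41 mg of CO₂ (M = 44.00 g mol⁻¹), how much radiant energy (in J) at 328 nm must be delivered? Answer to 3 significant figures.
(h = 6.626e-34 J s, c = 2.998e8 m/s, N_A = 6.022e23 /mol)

103 J

Product: 3.41 mg / 44.00 g mol⁻¹ = 7.750e-5 mol.
Photons that must be absorbed: 7.750e-5 / 0.55 = 1.409e-4 mol.
Incident photons needed: 1.409e-4 / 0.498 = 2.829e-4 mol.
Photon energy: hc/λ = 6.056e-19 J; per mole, 3.647e5 J mol⁻¹.
Energy required: 2.829e-4 × 3.647e5 = 103 J.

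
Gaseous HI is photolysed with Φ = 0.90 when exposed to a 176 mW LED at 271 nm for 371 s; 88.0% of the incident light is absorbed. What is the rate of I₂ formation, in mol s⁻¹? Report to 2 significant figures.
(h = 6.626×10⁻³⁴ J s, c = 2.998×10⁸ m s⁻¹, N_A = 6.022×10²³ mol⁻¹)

3.2×10⁻⁷ mol s⁻¹

Photon energy at 271 nm: hc/λ = (6.626×10⁻³⁴)(2.998×10⁸)/(271×10⁻⁹) = 7.330×10⁻¹⁹ J.
Energy delivered: (176 mW)(371 s) = 65.30 J.
Photons incident: 65.30 / 7.330×10⁻¹⁹ = 8.909×10¹⁹, i.e. 8.909×10¹⁹/6.022×10²³ = 1.479×10⁻⁴ mol.
Photons absorbed: 0.880 × 1.479×10⁻⁴ = 1.302×10⁻⁴ mol.
Product formed: 0.90 × 1.302×10⁻⁴ = 1.172×10⁻⁴ mol.
Rate: 1.172×10⁻⁴ / 371 s = 3.2×10⁻⁷ mol s⁻¹.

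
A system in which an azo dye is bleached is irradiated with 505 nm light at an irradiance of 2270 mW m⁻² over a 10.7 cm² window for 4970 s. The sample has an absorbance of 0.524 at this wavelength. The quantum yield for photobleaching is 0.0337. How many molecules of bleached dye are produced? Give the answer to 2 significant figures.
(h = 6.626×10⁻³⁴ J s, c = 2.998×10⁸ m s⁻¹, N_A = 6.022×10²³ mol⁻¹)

7.2×10¹⁷ molecules

Photon energy at 505 nm: hc/λ = (6.626×10⁻³⁴)(2.998×10⁸)/(505×10⁻⁹) = 3.934×10⁻¹⁹ J.
Energy delivered: (2270 mW m⁻²)(10.7×10⁻⁴ m²)(4970 s) = 12.07 J.
Photons incident: 12.07 / 3.934×10⁻¹⁹ = 3.068×10¹⁹, i.e. 3.068×10¹⁹/6.022×10²³ = 5.095×10⁻⁵ mol.
Fraction absorbed: 1 − 10^(−0.524) = 0.7008.
Photons absorbed: 0.7008 × 5.095×10⁻⁵ = 3.571×10⁻⁵ mol.
Product: Φ × n_abs = 0.0337 × 3.571×10⁻⁵ = 1.203×10⁻⁶ mol.
As a count: 1.203×10⁻⁶ × 6.022×10²³ = 7.2×10¹⁷.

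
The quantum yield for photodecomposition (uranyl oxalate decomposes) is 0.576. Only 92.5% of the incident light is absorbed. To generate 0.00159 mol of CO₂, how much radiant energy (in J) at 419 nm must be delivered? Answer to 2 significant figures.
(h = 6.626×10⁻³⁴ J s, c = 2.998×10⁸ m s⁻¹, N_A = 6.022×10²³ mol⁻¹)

850 J

Photons that must be absorbed: 0.00159 / 0.576 = 0.002760 mol.
Incident photons needed: 0.002760 / 0.925 = 0.002984 mol.
Photon energy: hc/λ = 4.741×10⁻¹⁹ J; per mole, 2.855×10⁵ J mol⁻¹.
Energy required: 0.002984 × 2.855×10⁵ = 850 J.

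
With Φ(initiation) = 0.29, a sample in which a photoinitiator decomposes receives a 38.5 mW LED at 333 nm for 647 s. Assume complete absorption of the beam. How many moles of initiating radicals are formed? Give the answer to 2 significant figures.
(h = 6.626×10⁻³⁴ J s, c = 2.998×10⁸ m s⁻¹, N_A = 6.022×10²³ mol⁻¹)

Photon energy at 333 nm: hc/λ = (6.626×10⁻³⁴)(2.998×10⁸)/(333×10⁻⁹) = 5.965×10⁻¹⁹ J.
Energy delivered: (38.5 mW)(647 s) = 24.91 J.
Photons incident: 24.91 / 5.965×10⁻¹⁹ = 4.176×10¹⁹, i.e. 4.176×10¹⁹/6.022×10²³ = 6.935×10⁻⁵ mol.
Product: Φ × n_abs = 0.29 × 6.935×10⁻⁵ = 2.011×10⁻⁵ mol.

2.0×10⁻⁵ mol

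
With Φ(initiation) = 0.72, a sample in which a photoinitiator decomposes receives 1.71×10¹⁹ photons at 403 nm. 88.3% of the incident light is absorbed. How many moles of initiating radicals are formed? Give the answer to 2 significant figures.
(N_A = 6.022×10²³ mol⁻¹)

1.8×10⁻⁵ mol

Moles of photons: 1.71×10¹⁹ / 6.022×10²³ = 2.840×10⁻⁵ mol.
Photons absorbed: 0.883 × 2.840×10⁻⁵ = 2.508×10⁻⁵ mol.
Product: Φ × n_abs = 0.72 × 2.508×10⁻⁵ = 1.806×10⁻⁵ mol.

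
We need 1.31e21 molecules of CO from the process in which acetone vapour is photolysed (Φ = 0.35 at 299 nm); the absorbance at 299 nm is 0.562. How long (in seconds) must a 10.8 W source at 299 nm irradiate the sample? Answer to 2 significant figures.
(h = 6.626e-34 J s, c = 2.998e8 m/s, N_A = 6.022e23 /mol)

t ≈ 320 s

Product: 1.31e21 / 6.022e23 = 0.002175 mol.
Photons that must be absorbed: 0.002175 / 0.35 = 0.006214 mol.
Fraction absorbed: 1 − 10^(−0.562) = 0.7258.
Incident photons needed: 0.006214 / 0.7258 = 0.008562 mol.
Photon energy: hc/λ = 6.644e-19 J; per mole, 4.001e5 J mol⁻¹.
Energy required: 0.008562 × 4.001e5 = 3426 J.
Time: 3426 J / 10.8 W = 320 s.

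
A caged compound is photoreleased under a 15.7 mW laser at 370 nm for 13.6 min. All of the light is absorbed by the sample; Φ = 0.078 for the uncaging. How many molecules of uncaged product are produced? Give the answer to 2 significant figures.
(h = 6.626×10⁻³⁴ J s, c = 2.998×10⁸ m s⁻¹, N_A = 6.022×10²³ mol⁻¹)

Photon energy at 370 nm: hc/λ = (6.626×10⁻³⁴)(2.998×10⁸)/(370×10⁻⁹) = 5.369×10⁻¹⁹ J.
Energy delivered: (15.7 mW)(816 s) = 12.81 J.
Photons incident: 12.81 / 5.369×10⁻¹⁹ = 2.386×10¹⁹, i.e. 2.386×10¹⁹/6.022×10²³ = 3.962×10⁻⁵ mol.
Product: Φ × n_abs = 0.078 × 3.962×10⁻⁵ = 3.090×10⁻⁶ mol.
As a count: 3.090×10⁻⁶ × 6.022×10²³ = 1.9×10¹⁸.

1.9×10¹⁸ molecules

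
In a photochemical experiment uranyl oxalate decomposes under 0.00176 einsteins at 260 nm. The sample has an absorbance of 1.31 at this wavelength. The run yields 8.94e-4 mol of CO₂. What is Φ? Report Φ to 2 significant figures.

Φ = 0.53

Fraction absorbed: 1 − 10^(−1.31) = 0.9510.
Photons absorbed: 0.9510 × 0.00176 = 0.001674 mol.
Φ = 8.94e-4 mol / 0.001674 mol photons = 0.53.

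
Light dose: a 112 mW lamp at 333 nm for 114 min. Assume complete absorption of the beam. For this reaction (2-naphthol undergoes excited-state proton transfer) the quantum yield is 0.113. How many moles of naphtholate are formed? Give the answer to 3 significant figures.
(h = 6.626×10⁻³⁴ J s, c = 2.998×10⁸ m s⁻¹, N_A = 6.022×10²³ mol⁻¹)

2.41×10⁻⁴ mol

Photon energy at 333 nm: hc/λ = (6.626×10⁻³⁴)(2.998×10⁸)/(333×10⁻⁹) = 5.965×10⁻¹⁹ J.
Energy delivered: (112 mW)(6840 s) = 766.1 J.
Photons incident: 766.1 / 5.965×10⁻¹⁹ = 1.284×10²¹, i.e. 1.284×10²¹/6.022×10²³ = 0.002132 mol.
Product: Φ × n_abs = 0.113 × 0.002132 = 2.409×10⁻⁴ mol.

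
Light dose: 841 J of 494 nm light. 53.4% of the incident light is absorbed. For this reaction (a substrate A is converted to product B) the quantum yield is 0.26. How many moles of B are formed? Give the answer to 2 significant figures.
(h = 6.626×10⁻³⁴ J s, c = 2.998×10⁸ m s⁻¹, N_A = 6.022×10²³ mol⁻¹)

4.8×10⁻⁴ mol

Photon energy at 494 nm: hc/λ = (6.626×10⁻³⁴)(2.998×10⁸)/(494×10⁻⁹) = 4.021×10⁻¹⁹ J.
Photons incident: 841 / 4.021×10⁻¹⁹ = 2.092×10²¹, i.e. 2.092×10²¹/6.022×10²³ = 0.003474 mol.
Photons absorbed: 0.534 × 0.003474 = 0.001855 mol.
Product: Φ × n_abs = 0.26 × 0.001855 = 4.823×10⁻⁴ mol.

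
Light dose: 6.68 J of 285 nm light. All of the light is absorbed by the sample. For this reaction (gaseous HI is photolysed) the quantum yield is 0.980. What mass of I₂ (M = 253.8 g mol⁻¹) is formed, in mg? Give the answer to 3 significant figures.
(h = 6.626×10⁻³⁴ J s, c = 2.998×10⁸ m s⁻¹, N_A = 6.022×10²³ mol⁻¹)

3.96 mg

Photon energy at 285 nm: hc/λ = (6.626×10⁻³⁴)(2.998×10⁸)/(285×10⁻⁹) = 6.970×10⁻¹⁹ J.
Photons incident: 6.68 / 6.970×10⁻¹⁹ = 9.584×10¹⁸, i.e. 9.584×10¹⁸/6.022×10²³ = 1.591×10⁻⁵ mol.
Product: Φ × n_abs = 0.980 × 1.591×10⁻⁵ = 1.559×10⁻⁵ mol.
Mass: 1.559×10⁻⁵ × 253.8 = 0.003957 g = 3.96 mg.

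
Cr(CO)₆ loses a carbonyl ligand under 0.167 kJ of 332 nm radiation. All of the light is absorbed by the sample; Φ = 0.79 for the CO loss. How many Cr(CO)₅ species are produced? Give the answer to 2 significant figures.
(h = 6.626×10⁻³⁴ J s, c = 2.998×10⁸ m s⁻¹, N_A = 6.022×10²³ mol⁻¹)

2.2×10²⁰ species

Photon energy at 332 nm: hc/λ = (6.626×10⁻³⁴)(2.998×10⁸)/(332×10⁻⁹) = 5.983×10⁻¹⁹ J.
Incident energy: 0.167 kJ = 167 J.
Photons incident: 167 / 5.983×10⁻¹⁹ = 2.791×10²⁰, i.e. 2.791×10²⁰/6.022×10²³ = 4.635×10⁻⁴ mol.
Product: Φ × n_abs = 0.79 × 4.635×10⁻⁴ = 3.662×10⁻⁴ mol.
As a count: 3.662×10⁻⁴ × 6.022×10²³ = 2.2×10²⁰.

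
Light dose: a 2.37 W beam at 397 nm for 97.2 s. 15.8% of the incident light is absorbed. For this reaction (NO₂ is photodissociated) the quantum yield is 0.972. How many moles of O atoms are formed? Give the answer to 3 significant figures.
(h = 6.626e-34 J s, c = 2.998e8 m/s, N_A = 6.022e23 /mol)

Photon energy at 397 nm: hc/λ = (6.626e-34)(2.998e8)/(397e-9) = 5.004e-19 J.
Energy delivered: (2.37 W)(97.2 s) = 230.4 J.
Photons incident: 230.4 / 5.004e-19 = 4.604e20, i.e. 4.604e20/6.022e23 = 7.645e-4 mol.
Photons absorbed: 0.158 × 7.645e-4 = 1.208e-4 mol.
Product: Φ × n_abs = 0.972 × 1.208e-4 = 1.174e-4 mol.

1.17e-4 mol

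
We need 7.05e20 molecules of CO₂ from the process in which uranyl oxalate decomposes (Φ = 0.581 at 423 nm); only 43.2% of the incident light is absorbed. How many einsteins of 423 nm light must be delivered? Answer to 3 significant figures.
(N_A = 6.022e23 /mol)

Product: 7.05e20 / 6.022e23 = 0.001171 mol.
Photons that must be absorbed: 0.001171 / 0.581 = 0.002015 mol.
Incident photons needed: 0.002015 / 0.432 = 0.004664 mol.

0.00466 einstein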